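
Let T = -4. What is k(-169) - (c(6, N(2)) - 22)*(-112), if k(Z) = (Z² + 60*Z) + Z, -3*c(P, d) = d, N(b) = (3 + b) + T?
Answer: 47252/3 ≈ 15751.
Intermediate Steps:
N(b) = -1 + b (N(b) = (3 + b) - 4 = -1 + b)
c(P, d) = -d/3
k(Z) = Z² + 61*Z
k(-169) - (c(6, N(2)) - 22)*(-112) = -169*(61 - 169) - (-(-1 + 2)/3 - 22)*(-112) = -169*(-108) - (-⅓*1 - 22)*(-112) = 18252 - (-⅓ - 22)*(-112) = 18252 - (-67)*(-112)/3 = 18252 - 1*7504/3 = 18252 - 7504/3 = 47252/3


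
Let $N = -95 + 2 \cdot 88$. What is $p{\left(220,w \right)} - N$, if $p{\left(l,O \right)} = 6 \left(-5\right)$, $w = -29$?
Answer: $-111$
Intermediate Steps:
$N = 81$ ($N = -95 + 176 = 81$)
$p{\left(l,O \right)} = -30$
$p{\left(220,w \right)} - N = -30 - 81 = -111$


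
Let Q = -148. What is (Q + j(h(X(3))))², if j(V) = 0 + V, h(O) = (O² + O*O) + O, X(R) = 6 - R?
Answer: 16129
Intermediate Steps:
h(O) = O + 2*O² (h(O) = (O² + O²) + O = 2*O² + O = O + 2*O²)
j(V) = V
(Q + j(h(X(3))))² = (-148 + (6 - 1*3)*(1 + 2*(6 - 1*3)))² = (-148 + (6 - 3)*(1 + 2*(6 - 3)))² = (-148 + 3*(1 + 2*3))² = (-148 + 3*(1 + 6))² = (-148 + 3*7)² = (-148 + 21)² = (-127)² = 16129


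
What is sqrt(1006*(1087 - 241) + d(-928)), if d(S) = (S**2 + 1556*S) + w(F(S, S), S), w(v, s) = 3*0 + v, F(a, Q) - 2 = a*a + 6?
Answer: 2*sqrt(282371) ≈ 1062.8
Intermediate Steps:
F(a, Q) = 8 + a**2 (F(a, Q) = 2 + (a*a + 6) = 2 + (a**2 + 6) = 2 + (6 + a**2) = 8 + a**2)
w(v, s) = v (w(v, s) = 0 + v = v)
d(S) = 8 + 2*S**2 + 1556*S (d(S) = (S**2 + 1556*S) + (8 + S**2) = 8 + 2*S**2 + 1556*S)
sqrt(1006*(1087 - 241) + d(-928)) = sqrt(1006*(1087 - 241) + (8 + 2*(-928)**2 + 1556*(-928))) = sqrt(1006*846 + (8 + 2*861184 - 1443968)) = sqrt(851076 + (8 + 1722368 - 1443968)) = sqrt(851076 + 278408) = sqrt(1129484) = 2*sqrt(282371)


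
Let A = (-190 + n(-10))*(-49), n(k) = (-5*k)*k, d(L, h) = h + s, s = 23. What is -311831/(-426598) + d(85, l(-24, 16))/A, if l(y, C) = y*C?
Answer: 152779474/212107035 ≈ 0.72029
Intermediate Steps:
l(y, C) = C*y
d(L, h) = 23 + h (d(L, h) = h + 23 = 23 + h)
n(k) = -5*k²
A = 33810 (A = (-190 - 5*(-10)²)*(-49) = (-190 - 5*100)*(-49) = (-190 - 500)*(-49) = -690*(-49) = 33810)
-311831/(-426598) + d(85, l(-24, 16))/A = -311831/(-426598) + (23 + 16*(-24))/33810 = -311831*(-1/426598) + (23 - 384)*(1/33810) = 18343/25094 - 361*1/33810 = 18343/25094 - 361/33810 = 152779474/212107035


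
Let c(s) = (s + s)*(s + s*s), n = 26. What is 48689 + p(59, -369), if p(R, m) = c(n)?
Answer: 85193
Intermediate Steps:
c(s) = 2*s*(s + s**2) (c(s) = (2*s)*(s + s**2) = 2*s*(s + s**2))
p(R, m) = 36504 (p(R, m) = 2*26**2*(1 + 26) = 2*676*27 = 36504)
48689 + p(59, -369) = 48689 + 36504 = 85193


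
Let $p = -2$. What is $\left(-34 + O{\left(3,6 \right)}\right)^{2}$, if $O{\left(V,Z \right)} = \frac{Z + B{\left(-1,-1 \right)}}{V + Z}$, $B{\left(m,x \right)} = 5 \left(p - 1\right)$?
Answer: $1225$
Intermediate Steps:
$B{\left(m,x \right)} = -15$ ($B{\left(m,x \right)} = 5 \left(-2 - 1\right) = 5 \left(-3\right) = -15$)
$O{\left(V,Z \right)} = \frac{-15 + Z}{V + Z}$ ($O{\left(V,Z \right)} = \frac{Z - 15}{V + Z} = \frac{-15 + Z}{V + Z}$)
$\left(-34 + O{\left(3,6 \right)}\right)^{2} = \left(-34 + \frac{-15 + 6}{3 + 6}\right)^{2} = \left(-34 + \frac{1}{9} \left(-9\right)\right)^{2} = \left(-34 - 1\right)^{2} = \left(-35\right)^{2} = 1225$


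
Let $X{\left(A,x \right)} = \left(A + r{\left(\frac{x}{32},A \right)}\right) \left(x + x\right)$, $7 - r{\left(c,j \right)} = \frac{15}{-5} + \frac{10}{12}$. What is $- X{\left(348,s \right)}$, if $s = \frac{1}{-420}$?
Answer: $\frac{2143}{1260} \approx 1.7008$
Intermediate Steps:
$r{\left(c,j \right)} = \frac{55}{6}$ ($r{\left(c,j \right)} = 7 - \left(\frac{15}{-5} + \frac{10}{12}\right) = 7 - \left(15 \left(- \frac{1}{5}\right) + 10 \cdot \frac{1}{12}\right) = 7 - \left(-3 + \frac{5}{6}\right) = 7 - - \frac{13}{6} = 7 + \frac{13}{6} = \frac{55}{6}$)
$s = - \frac{1}{420} \approx -0.002381$
$X{\left(A,x \right)} = 2 x \left(\frac{55}{6} + A\right)$ ($X{\left(A,x \right)} = \left(A + \frac{55}{6}\right) \left(x + x\right) = \left(\frac{55}{6} + A\right) 2 x = 2 x \left(\frac{55}{6} + A\right)$)
$- X{\left(348,s \right)} = - \frac{\left(-1\right) \left(55 + 6 \cdot 348\right)}{3 \cdot 420} = - \frac{\left(-1\right) \left(55 + 2088\right)}{3 \cdot 420} = - \frac{\left(-1\right) 2143}{3 \cdot 420} = \left(-1\right) \left(- \frac{2143}{1260}\right) = \frac{2143}{1260}$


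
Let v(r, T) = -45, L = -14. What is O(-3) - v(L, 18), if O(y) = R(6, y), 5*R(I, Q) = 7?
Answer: 232/5 ≈ 46.400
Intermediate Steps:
R(I, Q) = 7/5 (R(I, Q) = (⅕)*7 = 7/5)
O(y) = 7/5
O(-3) - v(L, 18) = 7/5 - 1*(-45) = 7/5 + 45 = 232/5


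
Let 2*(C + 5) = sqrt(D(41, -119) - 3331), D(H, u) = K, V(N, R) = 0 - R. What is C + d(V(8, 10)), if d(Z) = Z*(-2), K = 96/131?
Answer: 15 + I*sqrt(57150715)/262 ≈ 15.0 + 28.854*I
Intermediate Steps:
V(N, R) = -R
K = 96/131 (K = 96*(1/131) = 96/131 ≈ 0.73282)
D(H, u) = 96/131
d(Z) = -2*Z
C = -5 + I*sqrt(57150715)/262 (C = -5 + sqrt(96/131 - 3331)/2 = -5 + sqrt(-436265/131)/2 = -5 + (I*sqrt(57150715)/131)/2 = -5 + I*sqrt(57150715)/262 ≈ -5.0 + 28.854*I)
C + d(V(8, 10)) = (-5 + I*sqrt(57150715)/262) - (-2)*10 = (-5 + I*sqrt(57150715)/262) - 2*(-10) = (-5 + I*sqrt(57150715)/262) + 20 = 15 + I*sqrt(57150715)/262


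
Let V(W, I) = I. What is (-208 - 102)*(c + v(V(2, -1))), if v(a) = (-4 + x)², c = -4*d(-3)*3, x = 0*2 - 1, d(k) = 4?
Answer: 7130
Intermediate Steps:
x = -1 (x = 0 - 1 = -1)
c = -48 (c = -4*4*3 = -16*3 = -48)
v(a) = 25 (v(a) = (-4 - 1)² = (-5)² = 25)
(-208 - 102)*(c + v(V(2, -1))) = (-208 - 102)*(-48 + 25) = -310*(-23) = 7130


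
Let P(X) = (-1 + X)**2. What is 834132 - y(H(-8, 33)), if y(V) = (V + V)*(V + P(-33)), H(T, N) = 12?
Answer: 806100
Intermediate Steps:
y(V) = 2*V*(1156 + V) (y(V) = (V + V)*(V + (-1 - 33)**2) = (2*V)*(V + (-34)**2) = (2*V)*(V + 1156) = (2*V)*(1156 + V) = 2*V*(1156 + V))
834132 - y(H(-8, 33)) = 834132 - 2*12*(1156 + 12) = 834132 - 2*12*1168 = 834132 - 1*28032 = 834132 - 28032 = 806100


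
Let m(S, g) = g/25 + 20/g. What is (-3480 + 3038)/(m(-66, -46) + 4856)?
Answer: -9775/107342 ≈ -0.091064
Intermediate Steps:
m(S, g) = 20/g + g/25 (m(S, g) = g*(1/25) + 20/g = g/25 + 20/g = 20/g + g/25)
(-3480 + 3038)/(m(-66, -46) + 4856) = (-3480 + 3038)/((20/(-46) + (1/25)*(-46)) + 4856) = -442/((20*(-1/46) - 46/25) + 4856) = -442/((-10/23 - 46/25) + 4856) = -442/(-1308/575 + 4856) = -442/2790892/575 = -442*575/2790892 = -9775/107342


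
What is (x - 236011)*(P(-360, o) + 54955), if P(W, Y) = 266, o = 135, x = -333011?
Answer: -31421963862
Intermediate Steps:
(x - 236011)*(P(-360, o) + 54955) = (-333011 - 236011)*(266 + 54955) = -569022*55221 = -31421963862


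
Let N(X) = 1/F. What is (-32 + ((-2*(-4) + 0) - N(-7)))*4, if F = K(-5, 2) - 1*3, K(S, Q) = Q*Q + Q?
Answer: -292/3 ≈ -97.333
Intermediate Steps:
K(S, Q) = Q + Q² (K(S, Q) = Q² + Q = Q + Q²)
F = 3 (F = 2*(1 + 2) - 1*3 = 2*3 - 3 = 6 - 3 = 3)
N(X) = ⅓ (N(X) = 1/3 = ⅓)
(-32 + ((-2*(-4) + 0) - N(-7)))*4 = (-32 + ((-2*(-4) + 0) - 1*⅓))*4 = (-32 + ((8 + 0) - ⅓))*4 = (-32 + (8 - ⅓))*4 = (-32 + 23/3)*4 = -73/3*4 = -292/3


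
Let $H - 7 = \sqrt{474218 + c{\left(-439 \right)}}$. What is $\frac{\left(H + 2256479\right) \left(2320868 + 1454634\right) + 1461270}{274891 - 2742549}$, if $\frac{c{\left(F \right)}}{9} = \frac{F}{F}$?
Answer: $- \frac{4259684433621}{1233829} - \frac{1887751 \sqrt{474227}}{1233829} \approx -3.4535 \cdot 10^{6}$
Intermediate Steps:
$c{\left(F \right)} = 9$ ($c{\left(F \right)} = 9 \frac{F}{F} = 9 \cdot 1 = 9$)
$H = 7 + \sqrt{474227}$ ($H = 7 + \sqrt{474218 + 9} = 7 + \sqrt{474227} \approx 695.64$)
$\frac{\left(H + 2256479\right) \left(2320868 + 1454634\right) + 1461270}{274891 - 2742549} = \frac{\left(\left(7 + \sqrt{474227}\right) + 2256479\right) \left(2320868 + 1454634\right) + 1461270}{274891 - 2742549} = \frac{\left(2256486 + \sqrt{474227}\right) 3775502 + 1461270}{-2467658} = \left(\left(8519367405972 + 3775502 \sqrt{474227}\right) + 1461270\right) \left(- \frac{1}{2467658}\right) = \left(8519368867242 + 3775502 \sqrt{474227}\right) \left(- \frac{1}{2467658}\right) = - \frac{4259684433621}{1233829} - \frac{1887751 \sqrt{474227}}{1233829}$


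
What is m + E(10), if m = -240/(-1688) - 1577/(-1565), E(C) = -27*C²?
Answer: -891200803/330215 ≈ -2698.9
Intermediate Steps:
m = 379697/330215 (m = -240*(-1/1688) - 1577*(-1/1565) = 30/211 + 1577/1565 = 379697/330215 ≈ 1.1498)
m + E(10) = 379697/330215 - 27*10² = 379697/330215 - 27*100 = 379697/330215 - 2700 = -891200803/330215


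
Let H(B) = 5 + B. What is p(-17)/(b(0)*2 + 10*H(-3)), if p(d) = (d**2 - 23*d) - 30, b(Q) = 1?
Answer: 325/11 ≈ 29.545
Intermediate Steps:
p(d) = -30 + d**2 - 23*d
p(-17)/(b(0)*2 + 10*H(-3)) = (-30 + (-17)**2 - 23*(-17))/(1*2 + 10*(5 - 3)) = (-30 + 289 + 391)/(2 + 10*2) = 650/(2 + 20) = 650/22 = 650*(1/22) = 325/11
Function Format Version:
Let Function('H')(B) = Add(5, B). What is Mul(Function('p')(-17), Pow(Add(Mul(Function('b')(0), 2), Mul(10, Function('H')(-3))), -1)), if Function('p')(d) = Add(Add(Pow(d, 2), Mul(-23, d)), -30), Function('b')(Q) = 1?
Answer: Rational(325, 11) ≈ 29.545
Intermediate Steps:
Function('p')(d) = Add(-30, Pow(d, 2), Mul(-23, d))
Mul(Function('p')(-17), Pow(Add(Mul(Function('b')(0), 2), Mul(10, Function('H')(-3))), -1)) = Mul(Add(-30, Pow(-17, 2), Mul(-23, -17)), Pow(Add(Mul(1, 2), Mul(10, Add(5, -3))), -1)) = Mul(Add(-30, 289, 391), Pow(Add(2, Mul(10, 2)), -1)) = Mul(650, Pow(Add(2, 20), -1)) = Mul(650, Pow(22, -1)) = Mul(650, Rational(1, 22)) = Rational(325, 11)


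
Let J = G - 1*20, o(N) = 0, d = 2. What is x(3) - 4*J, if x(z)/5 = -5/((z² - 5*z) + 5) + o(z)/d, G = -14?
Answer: 161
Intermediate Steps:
x(z) = -25/(5 + z² - 5*z) (x(z) = 5*(-5/((z² - 5*z) + 5) + 0/2) = 5*(-5/(5 + z² - 5*z) + 0*(½)) = 5*(-5/(5 + z² - 5*z) + 0) = 5*(-5/(5 + z² - 5*z)) = -25/(5 + z² - 5*z))
J = -34 (J = -14 - 1*20 = -14 - 20 = -34)
x(3) - 4*J = -25/(5 + 3² - 5*3) - 4*(-34) = -25/(5 + 9 - 15) + 136 = -25/(-1) + 136 = -25*(-1) + 136 = 25 + 136 = 161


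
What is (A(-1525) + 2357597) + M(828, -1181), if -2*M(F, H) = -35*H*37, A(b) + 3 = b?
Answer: 3182743/2 ≈ 1.5914e+6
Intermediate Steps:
A(b) = -3 + b
M(F, H) = 1295*H/2 (M(F, H) = -(-35*H)*37/2 = -(-1295)*H/2 = 1295*H/2)
(A(-1525) + 2357597) + M(828, -1181) = ((-3 - 1525) + 2357597) + (1295/2)*(-1181) = (-1528 + 2357597) - 1529395/2 = 2356069 - 1529395/2 = 3182743/2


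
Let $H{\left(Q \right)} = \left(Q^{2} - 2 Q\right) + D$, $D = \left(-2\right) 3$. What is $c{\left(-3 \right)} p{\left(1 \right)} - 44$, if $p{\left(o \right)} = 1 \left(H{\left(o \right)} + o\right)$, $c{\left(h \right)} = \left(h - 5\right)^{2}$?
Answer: $-428$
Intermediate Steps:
$D = -6$
$H{\left(Q \right)} = -6 + Q^{2} - 2 Q$ ($H{\left(Q \right)} = \left(Q^{2} - 2 Q\right) - 6 = -6 + Q^{2} - 2 Q$)
$c{\left(h \right)} = \left(-5 + h\right)^{2}$
$p{\left(o \right)} = -6 + o^{2} - o$ ($p{\left(o \right)} = 1 \left(\left(-6 + o^{2} - 2 o\right) + o\right) = 1 \left(-6 + o^{2} - o\right) = -6 + o^{2} - o$)
$c{\left(-3 \right)} p{\left(1 \right)} - 44 = \left(-5 - 3\right)^{2} \left(-6 + 1^{2} - 1\right) - 44 = \left(-8\right)^{2} \left(-6 + 1 - 1\right) - 44 = 64 \left(-6\right) - 44 = -384 - 44 = -428$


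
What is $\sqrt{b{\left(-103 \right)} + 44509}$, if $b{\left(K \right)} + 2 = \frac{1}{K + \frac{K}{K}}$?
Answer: $\frac{\sqrt{463050726}}{102} \approx 210.97$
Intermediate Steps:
$b{\left(K \right)} = -2 + \frac{1}{1 + K}$ ($b{\left(K \right)} = -2 + \frac{1}{K + \frac{K}{K}} = -2 + \frac{1}{K + 1} = -2 + \frac{1}{1 + K}$)
$\sqrt{b{\left(-103 \right)} + 44509} = \sqrt{\frac{-1 - -206}{1 - 103} + 44509} = \sqrt{\frac{-1 + 206}{-102} + 44509} = \sqrt{\left(- \frac{1}{102}\right) 205 + 44509} = \sqrt{- \frac{205}{102} + 44509} = \sqrt{\frac{4539713}{102}} = \frac{\sqrt{463050726}}{102}$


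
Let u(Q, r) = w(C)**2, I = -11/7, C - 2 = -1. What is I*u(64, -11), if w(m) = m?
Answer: -11/7 ≈ -1.5714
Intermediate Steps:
C = 1 (C = 2 - 1 = 1)
I = -11/7 (I = -11*1/7 = -11/7 ≈ -1.5714)
u(Q, r) = 1 (u(Q, r) = 1**2 = 1)
I*u(64, -11) = -11/7*1 = -11/7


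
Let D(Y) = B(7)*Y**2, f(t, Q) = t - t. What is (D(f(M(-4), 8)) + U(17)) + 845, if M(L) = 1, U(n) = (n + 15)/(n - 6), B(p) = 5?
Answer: 9327/11 ≈ 847.91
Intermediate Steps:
U(n) = (15 + n)/(-6 + n)
f(t, Q) = 0
D(Y) = 5*Y**2
(D(f(M(-4), 8)) + U(17)) + 845 = (5*0**2 + (15 + 17)/(-6 + 17)) + 845 = (5*0 + 32/11) + 845 = (0 + (1/11)*32) + 845 = (0 + 32/11) + 845 = 32/11 + 845 = 9327/11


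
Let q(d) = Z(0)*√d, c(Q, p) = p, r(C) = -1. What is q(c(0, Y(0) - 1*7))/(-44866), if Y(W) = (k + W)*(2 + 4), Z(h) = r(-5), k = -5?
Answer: I*√37/44866 ≈ 0.00013558*I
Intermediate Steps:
Z(h) = -1
Y(W) = -30 + 6*W (Y(W) = (-5 + W)*(2 + 4) = (-5 + W)*6 = -30 + 6*W)
q(d) = -√d
q(c(0, Y(0) - 1*7))/(-44866) = -√((-30 + 6*0) - 1*7)/(-44866) = -√((-30 + 0) - 7)*(-1/44866) = -√(-30 - 7)*(-1/44866) = -√(-37)*(-1/44866) = -I*√37*(-1/44866) = I*√37/44866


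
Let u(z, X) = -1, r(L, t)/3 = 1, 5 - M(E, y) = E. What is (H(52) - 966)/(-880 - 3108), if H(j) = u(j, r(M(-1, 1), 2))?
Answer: 967/3988 ≈ 0.24248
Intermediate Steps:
M(E, y) = 5 - E
r(L, t) = 3 (r(L, t) = 3*1 = 3)
H(j) = -1
(H(52) - 966)/(-880 - 3108) = (-1 - 966)/(-880 - 3108) = -967/(-3988) = -967*(-1/3988) = 967/3988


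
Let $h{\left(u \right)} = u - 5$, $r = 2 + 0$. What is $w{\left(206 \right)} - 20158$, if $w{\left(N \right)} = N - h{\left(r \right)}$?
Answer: $-19949$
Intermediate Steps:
$r = 2$
$h{\left(u \right)} = -5 + u$ ($h{\left(u \right)} = u - 5 = -5 + u$)
$w{\left(N \right)} = 3 + N$ ($w{\left(N \right)} = N - \left(-5 + 2\right) = N - -3 = N + 3 = 3 + N$)
$w{\left(206 \right)} - 20158 = \left(3 + 206\right) - 20158 = 209 - 20158 = -19949$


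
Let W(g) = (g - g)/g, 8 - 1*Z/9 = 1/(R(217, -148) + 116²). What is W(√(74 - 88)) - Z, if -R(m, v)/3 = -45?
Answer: -978543/13591 ≈ -71.999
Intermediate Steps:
R(m, v) = 135 (R(m, v) = -3*(-45) = 135)
Z = 978543/13591 (Z = 72 - 9/(135 + 116²) = 72 - 9/(135 + 13456) = 72 - 9/13591 = 978543/13591 ≈ 71.999)
W(g) = 0 (W(g) = 0/g = 0)
W(√(74 - 88)) - Z = 0 - 1*978543/13591 = 0 - 978543/13591 = -978543/13591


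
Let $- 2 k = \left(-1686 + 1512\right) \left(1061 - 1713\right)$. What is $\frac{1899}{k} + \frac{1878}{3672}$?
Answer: $\frac{691351}{1446462} \approx 0.47796$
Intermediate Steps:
$k = -56724$ ($k = - \frac{\left(-1686 + 1512\right) \left(1061 - 1713\right)}{2} = - \frac{\left(-174\right) \left(-652\right)}{2} = \left(- \frac{1}{2}\right) 113448 = -56724$)
$\frac{1899}{k} + \frac{1878}{3672} = \frac{1899}{-56724} + \frac{1878}{3672} = 1899 \left(- \frac{1}{56724}\right) + 1878 \cdot \frac{1}{3672} = - \frac{633}{18908} + \frac{313}{612} = \frac{691351}{1446462}$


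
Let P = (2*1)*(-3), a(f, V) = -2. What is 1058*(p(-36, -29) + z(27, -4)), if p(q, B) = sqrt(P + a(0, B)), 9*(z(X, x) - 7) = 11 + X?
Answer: 106858/9 + 2116*I*sqrt(2) ≈ 11873.0 + 2992.5*I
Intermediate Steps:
z(X, x) = 74/9 + X/9 (z(X, x) = 7 + (11 + X)/9 = 7 + (11/9 + X/9) = 74/9 + X/9)
P = -6 (P = 2*(-3) = -6)
p(q, B) = 2*I*sqrt(2) (p(q, B) = sqrt(-6 - 2) = sqrt(-8) = 2*I*sqrt(2))
1058*(p(-36, -29) + z(27, -4)) = 1058*(2*I*sqrt(2) + (74/9 + (1/9)*27)) = 1058*(2*I*sqrt(2) + (74/9 + 3)) = 1058*(2*I*sqrt(2) + 101/9) = 1058*(101/9 + 2*I*sqrt(2)) = 106858/9 + 2116*I*sqrt(2)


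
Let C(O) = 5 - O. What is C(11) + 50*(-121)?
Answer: -6056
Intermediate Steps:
C(11) + 50*(-121) = (5 - 1*11) + 50*(-121) = (5 - 11) - 6050 = -6 - 6050 = -6056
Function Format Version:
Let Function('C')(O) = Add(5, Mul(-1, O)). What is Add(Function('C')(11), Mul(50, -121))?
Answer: -6056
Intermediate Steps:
Add(Function('C')(11), Mul(50, -121)) = Add(Add(5, Mul(-1, 11)), Mul(50, -121)) = Add(Add(5, -11), -6050) = Add(-6, -6050) = -6056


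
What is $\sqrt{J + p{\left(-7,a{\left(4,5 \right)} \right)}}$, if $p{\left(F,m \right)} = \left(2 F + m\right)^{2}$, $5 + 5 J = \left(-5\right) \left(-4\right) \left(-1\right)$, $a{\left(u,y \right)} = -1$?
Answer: $2 \sqrt{55} \approx 14.832$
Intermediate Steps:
$J = -5$ ($J = -1 + \frac{\left(-5\right) \left(-4\right) \left(-1\right)}{5} = -1 + \frac{20 \left(-1\right)}{5} = -1 + \frac{1}{5} \left(-20\right) = -1 - 4 = -5$)
$p{\left(F,m \right)} = \left(m + 2 F\right)^{2}$
$\sqrt{J + p{\left(-7,a{\left(4,5 \right)} \right)}} = \sqrt{-5 + \left(-1 + 2 \left(-7\right)\right)^{2}} = \sqrt{-5 + \left(-1 - 14\right)^{2}} = \sqrt{-5 + \left(-15\right)^{2}} = \sqrt{-5 + 225} = \sqrt{220} = 2 \sqrt{55}$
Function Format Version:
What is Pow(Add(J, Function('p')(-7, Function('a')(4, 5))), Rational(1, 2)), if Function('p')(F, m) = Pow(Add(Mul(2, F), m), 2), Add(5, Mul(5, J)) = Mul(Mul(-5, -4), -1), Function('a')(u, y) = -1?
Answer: Mul(2, Pow(55, Rational(1, 2))) ≈ 14.832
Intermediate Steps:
J = -5 (J = Add(-1, Mul(Rational(1, 5), Mul(Mul(-5, -4), -1))) = Add(-1, Mul(Rational(1, 5), Mul(20, -1))) = Add(-1, Mul(Rational(1, 5), -20)) = Add(-1, -4) = -5)
Function('p')(F, m) = Pow(Add(m, Mul(2, F)), 2)
Pow(Add(J, Function('p')(-7, Function('a')(4, 5))), Rational(1, 2)) = Pow(Add(-5, Pow(Add(-1, Mul(2, -7)), 2)), Rational(1, 2)) = Pow(Add(-5, Pow(Add(-1, -14), 2)), Rational(1, 2)) = Pow(Add(-5, Pow(-15, 2)), Rational(1, 2)) = Pow(Add(-5, 225), Rational(1, 2)) = Pow(220, Rational(1, 2)) = Mul(2, Pow(55, Rational(1, 2)))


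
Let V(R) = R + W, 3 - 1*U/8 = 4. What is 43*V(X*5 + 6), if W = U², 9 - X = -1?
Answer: 5160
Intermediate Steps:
X = 10 (X = 9 - 1*(-1) = 9 + 1 = 10)
U = -8 (U = 24 - 8*4 = 24 - 32 = -8)
W = 64 (W = (-8)² = 64)
V(R) = 64 + R (V(R) = R + 64 = 64 + R)
43*V(X*5 + 6) = 43*(64 + (10*5 + 6)) = 43*(64 + (50 + 6)) = 43*(64 + 56) = 43*120 = 5160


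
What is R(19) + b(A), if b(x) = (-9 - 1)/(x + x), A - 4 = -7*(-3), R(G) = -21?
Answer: -106/5 ≈ -21.200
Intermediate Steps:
A = 25 (A = 4 - 7*(-3) = 4 + 21 = 25)
b(x) = -5/x (b(x) = -10*1/(2*x) = -5/x)
R(19) + b(A) = -21 - 5/25 = -21 - 5*1/25 = -21 - ⅕ = -106/5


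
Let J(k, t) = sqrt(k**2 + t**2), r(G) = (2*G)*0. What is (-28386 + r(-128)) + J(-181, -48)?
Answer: -28386 + sqrt(35065) ≈ -28199.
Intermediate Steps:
r(G) = 0
(-28386 + r(-128)) + J(-181, -48) = (-28386 + 0) + sqrt((-181)**2 + (-48)**2) = -28386 + sqrt(32761 + 2304) = -28386 + sqrt(35065)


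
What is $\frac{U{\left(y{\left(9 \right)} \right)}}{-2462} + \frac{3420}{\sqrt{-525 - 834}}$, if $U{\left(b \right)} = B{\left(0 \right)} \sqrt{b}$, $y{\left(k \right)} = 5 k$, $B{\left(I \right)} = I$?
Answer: $- \frac{1140 i \sqrt{151}}{151} \approx - 92.772 i$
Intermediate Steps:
$U{\left(b \right)} = 0$ ($U{\left(b \right)} = 0 \sqrt{b} = 0$)
$\frac{U{\left(y{\left(9 \right)} \right)}}{-2462} + \frac{3420}{\sqrt{-525 - 834}} = \frac{0}{-2462} + \frac{3420}{\sqrt{-525 - 834}} = 0 \left(- \frac{1}{2462}\right) + \frac{3420}{\sqrt{-1359}} = 0 + \frac{3420}{3 i \sqrt{151}} = 0 + 3420 \left(- \frac{i \sqrt{151}}{453}\right) = 0 - \frac{1140 i \sqrt{151}}{151} = - \frac{1140 i \sqrt{151}}{151}$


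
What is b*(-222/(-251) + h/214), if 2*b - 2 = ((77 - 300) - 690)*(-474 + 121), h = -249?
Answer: -4831464381/107428 ≈ -44974.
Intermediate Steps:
b = 322291/2 (b = 1 + (((77 - 300) - 690)*(-474 + 121))/2 = 1 + ((-223 - 690)*(-353))/2 = 1 + (-913*(-353))/2 = 1 + (½)*322289 = 1 + 322289/2 = 322291/2 ≈ 1.6115e+5)
b*(-222/(-251) + h/214) = 322291*(-222/(-251) - 249/214)/2 = 322291*(-222*(-1/251) - 249*1/214)/2 = 322291*(222/251 - 249/214)/2 = (322291/2)*(-14991/53714) = -4831464381/107428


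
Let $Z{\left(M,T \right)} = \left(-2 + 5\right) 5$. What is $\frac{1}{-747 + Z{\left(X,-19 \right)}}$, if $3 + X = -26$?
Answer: $- \frac{1}{732} \approx -0.0013661$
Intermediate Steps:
$X = -29$ ($X = -3 - 26 = -29$)
$Z{\left(M,T \right)} = 15$ ($Z{\left(M,T \right)} = 3 \cdot 5 = 15$)
$\frac{1}{-747 + Z{\left(X,-19 \right)}} = \frac{1}{-747 + 15} = \frac{1}{-732} = - \frac{1}{732}$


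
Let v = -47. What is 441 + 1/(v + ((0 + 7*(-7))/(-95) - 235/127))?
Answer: 257160172/583157 ≈ 440.98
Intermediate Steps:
441 + 1/(v + ((0 + 7*(-7))/(-95) - 235/127)) = 441 + 1/(-47 + ((0 + 7*(-7))/(-95) - 235/127)) = 441 + 1/(-47 + ((0 - 49)*(-1/95) - 235*1/127)) = 441 + 1/(-47 + (-49*(-1/95) - 235/127)) = 441 + 1/(-47 + (49/95 - 235/127)) = 441 + 1/(-47 - 16102/12065) = 441 + 1/(-583157/12065) = 441 - 12065/583157 = 257160172/583157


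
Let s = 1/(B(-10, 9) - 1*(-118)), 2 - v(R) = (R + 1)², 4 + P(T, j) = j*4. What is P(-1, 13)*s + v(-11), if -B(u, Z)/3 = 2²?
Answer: -5170/53 ≈ -97.547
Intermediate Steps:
P(T, j) = -4 + 4*j (P(T, j) = -4 + j*4 = -4 + 4*j)
v(R) = 2 - (1 + R)² (v(R) = 2 - (R + 1)² = 2 - (1 + R)²)
B(u, Z) = -12 (B(u, Z) = -3*2² = -3*4 = -12)
s = 1/106 (s = 1/(-12 - 1*(-118)) = 1/(-12 + 118) = 1/106 ≈ 0.0094340)
P(-1, 13)*s + v(-11) = (-4 + 4*13)*(1/106) + (2 - (1 - 11)²) = (-4 + 52)*(1/106) + (2 - 1*(-10)²) = 48*(1/106) + (2 - 1*100) = 24/53 + (2 - 100) = 24/53 - 98 = -5170/53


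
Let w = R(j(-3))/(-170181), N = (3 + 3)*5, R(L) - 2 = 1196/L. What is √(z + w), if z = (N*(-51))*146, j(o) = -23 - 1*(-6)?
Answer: I*√23082309089963266/321453 ≈ 472.63*I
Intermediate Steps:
j(o) = -17 (j(o) = -23 + 6 = -17)
R(L) = 2 + 1196/L
N = 30 (N = 6*5 = 30)
w = 1162/2893077 (w = (2 + 1196/(-17))/(-170181) = (2 + 1196*(-1/17))*(-1/170181) = (2 - 1196/17)*(-1/170181) = -1162/17*(-1/170181) = 1162/2893077 ≈ 0.00040165)
z = -223380 (z = (30*(-51))*146 = -1530*146 = -223380)
√(z + w) = √(-223380 + 1162/2893077) = √(-646255539098/2893077) = I*√23082309089963266/321453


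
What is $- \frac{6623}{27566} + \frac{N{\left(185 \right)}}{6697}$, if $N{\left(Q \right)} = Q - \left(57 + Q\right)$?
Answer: $- \frac{256567}{1031338} \approx -0.24877$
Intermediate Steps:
$N{\left(Q \right)} = -57$ ($N{\left(Q \right)} = Q - \left(57 + Q\right) = -57$)
$- \frac{6623}{27566} + \frac{N{\left(185 \right)}}{6697} = - \frac{6623}{27566} - \frac{57}{6697} = \left(-6623\right) \frac{1}{27566} - \frac{57}{6697} = - \frac{37}{154} - \frac{57}{6697} = - \frac{256567}{1031338}$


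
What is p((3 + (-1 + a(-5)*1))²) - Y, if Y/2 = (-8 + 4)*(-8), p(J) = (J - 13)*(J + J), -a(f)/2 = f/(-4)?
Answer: -563/8 ≈ -70.375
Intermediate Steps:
a(f) = f/2 (a(f) = -2*f/(-4) = -2*f*(-1)/4 = -(-1)*f/2 = f/2)
p(J) = 2*J*(-13 + J) (p(J) = (-13 + J)*(2*J) = 2*J*(-13 + J))
Y = 64 (Y = 2*((-8 + 4)*(-8)) = 2*(-4*(-8)) = 2*32 = 64)
p((3 + (-1 + a(-5)*1))²) - Y = 2*(3 + (-1 + ((½)*(-5))*1))²*(-13 + (3 + (-1 + ((½)*(-5))*1))²) - 1*64 = 2*(3 + (-1 - 5/2*1))²*(-13 + (3 + (-1 - 5/2*1))²) - 64 = 2*(3 + (-1 - 5/2))²*(-13 + (3 + (-1 - 5/2))²) - 64 = 2*(3 - 7/2)²*(-13 + (3 - 7/2)²) - 64 = 2*(-½)²*(-13 + (-½)²) - 64 = 2*(¼)*(-13 + ¼) - 64 = 2*(¼)*(-51/4) - 64 = -51/8 - 64 = -563/8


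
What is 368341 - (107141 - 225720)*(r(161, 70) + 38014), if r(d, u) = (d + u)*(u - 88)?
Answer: 4014978965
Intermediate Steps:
r(d, u) = (-88 + u)*(d + u) (r(d, u) = (d + u)*(-88 + u) = (-88 + u)*(d + u))
368341 - (107141 - 225720)*(r(161, 70) + 38014) = 368341 - (107141 - 225720)*((70² - 88*161 - 88*70 + 161*70) + 38014) = 368341 - (-118579)*((4900 - 14168 - 6160 + 11270) + 38014) = 368341 - (-118579)*(-4158 + 38014) = 368341 - (-118579)*33856 = 368341 - 1*(-4014610624) = 368341 + 4014610624 = 4014978965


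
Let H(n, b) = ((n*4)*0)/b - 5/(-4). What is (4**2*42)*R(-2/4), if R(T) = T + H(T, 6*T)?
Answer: 504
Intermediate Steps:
H(n, b) = 5/4 (H(n, b) = ((4*n)*0)/b - 5*(-1/4) = 0/b + 5/4 = 0 + 5/4 = 5/4)
R(T) = 5/4 + T (R(T) = T + 5/4 = 5/4 + T)
(4**2*42)*R(-2/4) = (4**2*42)*(5/4 - 2/4) = (16*42)*(5/4 - 2*1/4) = 672*(5/4 - 1/2) = 672*(3/4) = 504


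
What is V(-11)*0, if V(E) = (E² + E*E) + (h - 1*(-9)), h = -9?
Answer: 0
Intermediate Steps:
V(E) = 2*E² (V(E) = (E² + E*E) + (-9 - 1*(-9)) = (E² + E²) + (-9 + 9) = 2*E² + 0 = 2*E²)
V(-11)*0 = (2*(-11)²)*0 = (2*121)*0 = 242*0 = 0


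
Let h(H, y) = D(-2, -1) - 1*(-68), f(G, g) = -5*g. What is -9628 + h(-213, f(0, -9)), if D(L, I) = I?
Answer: -9561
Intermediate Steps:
h(H, y) = 67 (h(H, y) = -1 - 1*(-68) = -1 + 68 = 67)
-9628 + h(-213, f(0, -9)) = -9628 + 67 = -9561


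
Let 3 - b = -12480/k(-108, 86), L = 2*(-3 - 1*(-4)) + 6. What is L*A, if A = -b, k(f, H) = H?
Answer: -50952/43 ≈ -1184.9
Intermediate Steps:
L = 8 (L = 2*(-3 + 4) + 6 = 2*1 + 6 = 2 + 6 = 8)
b = 6369/43 (b = 3 - (-12480)/86 = 3 - 1*(-6240/43) = 3 + 6240/43 = 6369/43 ≈ 148.12)
A = -6369/43 (A = -1*6369/43 = -6369/43 ≈ -148.12)
L*A = 8*(-6369/43) = -50952/43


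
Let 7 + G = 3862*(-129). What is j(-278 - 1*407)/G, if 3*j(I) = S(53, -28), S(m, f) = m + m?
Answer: -106/1494615 ≈ -7.0921e-5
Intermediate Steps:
S(m, f) = 2*m
j(I) = 106/3 (j(I) = (2*53)/3 = (⅓)*106 = 106/3)
G = -498205 (G = -7 + 3862*(-129) = -7 - 498198 = -498205)
j(-278 - 1*407)/G = (106/3)/(-498205) = (106/3)*(-1/498205) = -106/1494615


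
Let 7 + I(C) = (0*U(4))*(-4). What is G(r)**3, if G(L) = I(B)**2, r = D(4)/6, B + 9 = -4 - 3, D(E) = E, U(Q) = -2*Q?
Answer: 117649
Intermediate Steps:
B = -16 (B = -9 + (-4 - 3) = -9 - 7 = -16)
I(C) = -7 (I(C) = -7 + (0*(-2*4))*(-4) = -7 + (0*(-8))*(-4) = -7 + 0*(-4) = -7 + 0 = -7)
r = 2/3 (r = 4/6 = 4*(1/6) = 2/3 ≈ 0.66667)
G(L) = 49 (G(L) = (-7)**2 = 49)
G(r)**3 = 49**3 = 117649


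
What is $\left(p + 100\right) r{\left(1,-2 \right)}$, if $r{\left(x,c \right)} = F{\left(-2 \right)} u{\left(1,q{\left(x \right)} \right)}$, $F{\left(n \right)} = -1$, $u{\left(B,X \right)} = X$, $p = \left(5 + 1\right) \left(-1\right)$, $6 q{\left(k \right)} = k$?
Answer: $- \frac{47}{3} \approx -15.667$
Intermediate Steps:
$q{\left(k \right)} = \frac{k}{6}$
$p = -6$ ($p = 6 \left(-1\right) = -6$)
$r{\left(x,c \right)} = - \frac{x}{6}$
$\left(p + 100\right) r{\left(1,-2 \right)} = \left(-6 + 100\right) \left(\left(- \frac{1}{6}\right) 1\right) = 94 \left(- \frac{1}{6}\right) = - \frac{47}{3}$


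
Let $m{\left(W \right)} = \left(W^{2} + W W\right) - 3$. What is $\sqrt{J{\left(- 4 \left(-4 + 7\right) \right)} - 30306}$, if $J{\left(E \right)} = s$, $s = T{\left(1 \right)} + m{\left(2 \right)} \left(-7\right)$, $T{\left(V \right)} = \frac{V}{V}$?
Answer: $2 i \sqrt{7585} \approx 174.18 i$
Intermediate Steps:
$m{\left(W \right)} = -3 + 2 W^{2}$ ($m{\left(W \right)} = \left(W^{2} + W^{2}\right) - 3 = 2 W^{2} - 3 = -3 + 2 W^{2}$)
$T{\left(V \right)} = 1$
$s = -34$ ($s = 1 + \left(-3 + 2 \cdot 2^{2}\right) \left(-7\right) = 1 + \left(-3 + 2 \cdot 4\right) \left(-7\right) = 1 + \left(-3 + 8\right) \left(-7\right) = 1 + 5 \left(-7\right) = 1 - 35 = -34$)
$J{\left(E \right)} = -34$
$\sqrt{J{\left(- 4 \left(-4 + 7\right) \right)} - 30306} = \sqrt{-34 - 30306} = \sqrt{-30340} = 2 i \sqrt{7585}$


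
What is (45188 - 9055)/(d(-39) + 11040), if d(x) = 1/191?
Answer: 6901403/2108641 ≈ 3.2729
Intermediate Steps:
d(x) = 1/191
(45188 - 9055)/(d(-39) + 11040) = (45188 - 9055)/(1/191 + 11040) = 36133/(2108641/191) = 36133*(191/2108641) = 6901403/2108641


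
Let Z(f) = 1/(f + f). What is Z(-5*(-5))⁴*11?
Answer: 11/6250000 ≈ 1.7600e-6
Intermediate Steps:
Z(f) = 1/(2*f)
Z(-5*(-5))⁴*11 = (1/(2*((-5*(-5)))))⁴*11 = ((½)/25)⁴*11 = ((½)*(1/25))⁴*11 = (1/50)⁴*11 = (1/6250000)*11 = 11/6250000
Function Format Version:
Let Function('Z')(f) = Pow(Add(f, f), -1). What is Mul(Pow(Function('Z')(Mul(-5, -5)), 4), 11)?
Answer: Rational(11, 6250000) ≈ 1.7600e-6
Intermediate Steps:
Function('Z')(f) = Mul(Rational(1, 2), Pow(f, -1)) (Function('Z')(f) = Pow(Mul(2, f), -1) = Mul(Rational(1, 2), Pow(f, -1)))
Mul(Pow(Function('Z')(Mul(-5, -5)), 4), 11) = Mul(Pow(Mul(Rational(1, 2), Pow(Mul(-5, -5), -1)), 4), 11) = Mul(Pow(Mul(Rational(1, 2), Pow(25, -1)), 4), 11) = Mul(Pow(Mul(Rational(1, 2), Rational(1, 25)), 4), 11) = Mul(Pow(Rational(1, 50), 4), 11) = Mul(Rational(1, 6250000), 11) = Rational(11, 6250000)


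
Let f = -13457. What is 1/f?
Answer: -1/13457 ≈ -7.4311e-5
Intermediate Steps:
1/f = 1/(-13457) = -1/13457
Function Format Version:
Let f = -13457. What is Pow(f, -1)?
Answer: Rational(-1, 13457) ≈ -7.4311e-5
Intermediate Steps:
Pow(f, -1) = Pow(-13457, -1) = Rational(-1, 13457)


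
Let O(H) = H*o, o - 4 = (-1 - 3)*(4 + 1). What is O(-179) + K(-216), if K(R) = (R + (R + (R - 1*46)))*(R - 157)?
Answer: 261726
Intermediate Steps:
o = -16 (o = 4 + (-1 - 3)*(4 + 1) = 4 - 4*5 = 4 - 20 = -16)
O(H) = -16*H (O(H) = H*(-16) = -16*H)
K(R) = (-157 + R)*(-46 + 3*R) (K(R) = (R + (R + (R - 46)))*(-157 + R) = (R + (R + (-46 + R)))*(-157 + R) = (R + (-46 + 2*R))*(-157 + R) = (-46 + 3*R)*(-157 + R) = (-157 + R)*(-46 + 3*R))
O(-179) + K(-216) = -16*(-179) + (7222 - 517*(-216) + 3*(-216)²) = 2864 + (7222 + 111672 + 3*46656) = 2864 + (7222 + 111672 + 139968) = 2864 + 258862 = 261726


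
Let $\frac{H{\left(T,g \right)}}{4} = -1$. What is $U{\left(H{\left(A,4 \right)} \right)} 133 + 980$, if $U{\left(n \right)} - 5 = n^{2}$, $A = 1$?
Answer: $3773$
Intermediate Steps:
$H{\left(T,g \right)} = -4$ ($H{\left(T,g \right)} = 4 \left(-1\right) = -4$)
$U{\left(n \right)} = 5 + n^{2}$
$U{\left(H{\left(A,4 \right)} \right)} 133 + 980 = \left(5 + \left(-4\right)^{2}\right) 133 + 980 = \left(5 + 16\right) 133 + 980 = 21 \cdot 133 + 980 = 2793 + 980 = 3773$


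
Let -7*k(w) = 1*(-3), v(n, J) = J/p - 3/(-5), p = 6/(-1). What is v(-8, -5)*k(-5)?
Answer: 43/70 ≈ 0.61429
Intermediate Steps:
p = -6 (p = 6*(-1) = -6)
v(n, J) = ⅗ - J/6 (v(n, J) = J/(-6) - 3/(-5) = J*(-⅙) - 3*(-⅕) = -J/6 + ⅗ = ⅗ - J/6)
k(w) = 3/7 (k(w) = -(-3)/7 = -⅐*(-3) = 3/7)
v(-8, -5)*k(-5) = (⅗ - ⅙*(-5))*(3/7) = (⅗ + ⅚)*(3/7) = (43/30)*(3/7) = 43/70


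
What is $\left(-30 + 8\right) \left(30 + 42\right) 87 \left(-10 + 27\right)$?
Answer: $-2342736$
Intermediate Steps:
$\left(-30 + 8\right) \left(30 + 42\right) 87 \left(-10 + 27\right) = \left(-22\right) 72 \cdot 87 \cdot 17 = \left(-1584\right) 87 \cdot 17 = \left(-137808\right) 17 = -2342736$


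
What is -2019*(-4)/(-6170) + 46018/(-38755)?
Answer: -59691644/23911835 ≈ -2.4963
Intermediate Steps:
-2019*(-4)/(-6170) + 46018/(-38755) = 8076*(-1/6170) + 46018*(-1/38755) = -4038/3085 - 46018/38755 = -59691644/23911835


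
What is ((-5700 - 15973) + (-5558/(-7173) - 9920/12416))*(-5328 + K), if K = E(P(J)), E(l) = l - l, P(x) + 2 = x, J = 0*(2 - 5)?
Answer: 8927169609544/77309 ≈ 1.1547e+8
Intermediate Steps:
J = 0 (J = 0*(-3) = 0)
P(x) = -2 + x
E(l) = 0
K = 0
((-5700 - 15973) + (-5558/(-7173) - 9920/12416))*(-5328 + K) = ((-5700 - 15973) + (-5558/(-7173) - 9920/12416))*(-5328 + 0) = (-21673 + (-5558*(-1/7173) - 9920*1/12416))*(-5328) = (-21673 + (5558/7173 - 155/194))*(-5328) = (-21673 - 33563/1391562)*(-5328) = -30159356789/1391562*(-5328) = 8927169609544/77309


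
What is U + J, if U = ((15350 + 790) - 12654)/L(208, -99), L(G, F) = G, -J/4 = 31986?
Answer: -13304433/104 ≈ -1.2793e+5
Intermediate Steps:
J = -127944 (J = -4*31986 = -127944)
U = 1743/104 (U = ((15350 + 790) - 12654)/208 = (16140 - 12654)*(1/208) = 3486*(1/208) = 1743/104 ≈ 16.760)
U + J = 1743/104 - 127944 = -13304433/104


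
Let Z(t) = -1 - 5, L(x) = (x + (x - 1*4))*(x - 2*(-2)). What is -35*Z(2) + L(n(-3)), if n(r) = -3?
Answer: 200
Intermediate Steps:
L(x) = (-4 + 2*x)*(4 + x) (L(x) = (x + (x - 4))*(x + 4) = (x + (-4 + x))*(4 + x) = (-4 + 2*x)*(4 + x))
Z(t) = -6
-35*Z(2) + L(n(-3)) = -35*(-6) + (-16 + 2*(-3)² + 4*(-3)) = 210 + (-16 + 2*9 - 12) = 210 + (-16 + 18 - 12) = 210 - 10 = 200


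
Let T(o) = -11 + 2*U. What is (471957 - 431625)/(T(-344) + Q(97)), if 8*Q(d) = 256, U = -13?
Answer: -40332/5 ≈ -8066.4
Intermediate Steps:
Q(d) = 32 (Q(d) = (1/8)*256 = 32)
T(o) = -37 (T(o) = -11 + 2*(-13) = -11 - 26 = -37)
(471957 - 431625)/(T(-344) + Q(97)) = (471957 - 431625)/(-37 + 32) = 40332/(-5) = 40332*(-1/5) = -40332/5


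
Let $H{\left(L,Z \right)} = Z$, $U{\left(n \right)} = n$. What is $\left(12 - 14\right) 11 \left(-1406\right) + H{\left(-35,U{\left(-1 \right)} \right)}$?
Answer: $30931$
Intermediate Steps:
$\left(12 - 14\right) 11 \left(-1406\right) + H{\left(-35,U{\left(-1 \right)} \right)} = \left(12 - 14\right) 11 \left(-1406\right) - 1 = \left(-2\right) 11 \left(-1406\right) - 1 = \left(-22\right) \left(-1406\right) - 1 = 30932 - 1 = 30931$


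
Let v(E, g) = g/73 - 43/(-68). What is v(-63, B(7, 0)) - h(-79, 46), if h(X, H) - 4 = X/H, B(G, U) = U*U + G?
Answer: -177465/114172 ≈ -1.5544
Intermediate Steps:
B(G, U) = G + U² (B(G, U) = U² + G = G + U²)
h(X, H) = 4 + X/H
v(E, g) = 43/68 + g/73 (v(E, g) = g*(1/73) - 43*(-1/68) = g/73 + 43/68 = 43/68 + g/73)
v(-63, B(7, 0)) - h(-79, 46) = (43/68 + (7 + 0²)/73) - (4 - 79/46) = (43/68 + (7 + 0)/73) - (4 - 79*1/46) = (43/68 + (1/73)*7) - (4 - 79/46) = (43/68 + 7/73) - 1*105/46 = 3615/4964 - 105/46 = -177465/114172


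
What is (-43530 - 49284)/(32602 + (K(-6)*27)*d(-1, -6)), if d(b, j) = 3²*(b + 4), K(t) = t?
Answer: -46407/14114 ≈ -3.2880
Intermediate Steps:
d(b, j) = 36 + 9*b (d(b, j) = 9*(4 + b) = 36 + 9*b)
(-43530 - 49284)/(32602 + (K(-6)*27)*d(-1, -6)) = (-43530 - 49284)/(32602 + (-6*27)*(36 + 9*(-1))) = -92814/(32602 - 162*(36 - 9)) = -92814/(32602 - 162*27) = -92814/(32602 - 4374) = -92814/28228 = -92814*1/28228 = -46407/14114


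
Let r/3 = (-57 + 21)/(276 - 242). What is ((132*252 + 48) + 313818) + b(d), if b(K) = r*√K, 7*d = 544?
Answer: 347130 - 216*√238/119 ≈ 3.4710e+5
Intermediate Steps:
d = 544/7 (d = (⅐)*544 = 544/7 ≈ 77.714)
r = -54/17 (r = 3*((-57 + 21)/(276 - 242)) = 3*(-36/34) = 3*(-36*1/34) = 3*(-18/17) = -54/17 ≈ -3.1765)
b(K) = -54*√K/17
((132*252 + 48) + 313818) + b(d) = ((132*252 + 48) + 313818) - 216*√238/119 = ((33264 + 48) + 313818) - 216*√238/119 = (33312 + 313818) - 216*√238/119 = 347130 - 216*√238/119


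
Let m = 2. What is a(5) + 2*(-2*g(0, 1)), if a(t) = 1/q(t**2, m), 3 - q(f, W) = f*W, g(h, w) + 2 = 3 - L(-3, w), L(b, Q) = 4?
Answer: 563/47 ≈ 11.979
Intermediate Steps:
g(h, w) = -3 (g(h, w) = -2 + (3 - 1*4) = -2 + (3 - 4) = -2 - 1 = -3)
q(f, W) = 3 - W*f (q(f, W) = 3 - f*W = 3 - W*f)
a(t) = 1/(3 - 2*t**2) (a(t) = 1/(3 - 1*2*t**2) = 1/(3 - 2*t**2))
a(5) + 2*(-2*g(0, 1)) = -1/(-3 + 2*5**2) + 2*(-2*(-3)) = -1/(-3 + 2*25) + 2*6 = -1/(-3 + 50) + 12 = -1/47 + 12 = 563/47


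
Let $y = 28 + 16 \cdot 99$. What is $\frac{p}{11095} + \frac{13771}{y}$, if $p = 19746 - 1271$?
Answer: $\frac{36514189}{3577028} \approx 10.208$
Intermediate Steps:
$p = 18475$
$y = 1612$ ($y = 28 + 1584 = 1612$)
$\frac{p}{11095} + \frac{13771}{y} = \frac{18475}{11095} + \frac{13771}{1612} = 18475 \cdot \frac{1}{11095} + 13771 \cdot \frac{1}{1612} = \frac{3695}{2219} + \frac{13771}{1612} = \frac{36514189}{3577028}$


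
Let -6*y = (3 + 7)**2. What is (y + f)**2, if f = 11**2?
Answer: 97969/9 ≈ 10885.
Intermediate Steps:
y = -50/3 (y = -(3 + 7)**2/6 = -1/6*10**2 = -1/6*100 = -50/3 ≈ -16.667)
f = 121
(y + f)**2 = (-50/3 + 121)**2 = (313/3)**2 = 97969/9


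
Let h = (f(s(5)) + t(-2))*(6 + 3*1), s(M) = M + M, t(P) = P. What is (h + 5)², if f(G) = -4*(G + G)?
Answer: 537289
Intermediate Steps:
s(M) = 2*M
f(G) = -8*G
h = -738 (h = (-16*5 - 2)*(6 + 3*1) = (-8*10 - 2)*(6 + 3) = (-80 - 2)*9 = -82*9 = -738)
(h + 5)² = (-738 + 5)² = (-733)² = 537289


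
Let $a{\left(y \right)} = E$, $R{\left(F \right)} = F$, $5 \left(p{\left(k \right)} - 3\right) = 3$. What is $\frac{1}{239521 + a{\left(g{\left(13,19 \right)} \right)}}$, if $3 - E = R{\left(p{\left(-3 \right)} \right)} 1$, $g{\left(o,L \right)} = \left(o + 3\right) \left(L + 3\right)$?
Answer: $\frac{5}{1197602} \approx 4.175 \cdot 10^{-6}$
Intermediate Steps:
$p{\left(k \right)} = \frac{18}{5}$ ($p{\left(k \right)} = 3 + \frac{1}{5} \cdot 3 = 3 + \frac{3}{5} = \frac{18}{5}$)
$g{\left(o,L \right)} = \left(3 + L\right) \left(3 + o\right)$ ($g{\left(o,L \right)} = \left(3 + o\right) \left(3 + L\right) = \left(3 + L\right) \left(3 + o\right)$)
$E = - \frac{3}{5}$ ($E = 3 - \frac{18}{5} \cdot 1 = 3 - \frac{18}{5} = - \frac{3}{5} \approx -0.6$)
$a{\left(y \right)} = - \frac{3}{5}$
$\frac{1}{239521 + a{\left(g{\left(13,19 \right)} \right)}} = \frac{1}{239521 - \frac{3}{5}} = \frac{1}{\frac{1197602}{5}} = \frac{5}{1197602}$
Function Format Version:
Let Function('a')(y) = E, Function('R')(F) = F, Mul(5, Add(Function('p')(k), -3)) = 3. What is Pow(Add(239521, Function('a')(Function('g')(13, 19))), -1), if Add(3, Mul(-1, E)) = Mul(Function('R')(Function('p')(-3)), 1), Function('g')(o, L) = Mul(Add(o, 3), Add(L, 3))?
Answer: Rational(5, 1197602) ≈ 4.1750e-6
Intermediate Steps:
Function('p')(k) = Rational(18, 5) (Function('p')(k) = Add(3, Mul(Rational(1, 5), 3)) = Add(3, Rational(3, 5)) = Rational(18, 5))
Function('g')(o, L) = Mul(Add(3, L), Add(3, o)) (Function('g')(o, L) = Mul(Add(3, o), Add(3, L)) = Mul(Add(3, L), Add(3, o)))
E = Rational(-3, 5) (E = Add(3, Mul(-1, Mul(Rational(18, 5), 1))) = Add(3, Mul(-1, Rational(18, 5))) = Add(3, Rational(-18, 5)) = Rational(-3, 5) ≈ -0.60000)
Function('a')(y) = Rational(-3, 5)
Pow(Add(239521, Function('a')(Function('g')(13, 19))), -1) = Pow(Add(239521, Rational(-3, 5)), -1) = Pow(Rational(1197602, 5), -1) = Rational(5, 1197602)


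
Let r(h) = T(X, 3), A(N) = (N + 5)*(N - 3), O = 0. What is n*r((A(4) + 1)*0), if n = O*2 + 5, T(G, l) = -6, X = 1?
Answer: -30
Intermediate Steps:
A(N) = (-3 + N)*(5 + N) (A(N) = (5 + N)*(-3 + N) = (-3 + N)*(5 + N))
r(h) = -6
n = 5 (n = 0*2 + 5 = 0 + 5 = 5)
n*r((A(4) + 1)*0) = 5*(-6) = -30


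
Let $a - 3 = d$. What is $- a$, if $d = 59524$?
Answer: $-59527$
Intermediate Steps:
$a = 59527$ ($a = 3 + 59524 = 59527$)
$- a = \left(-1\right) 59527 = -59527$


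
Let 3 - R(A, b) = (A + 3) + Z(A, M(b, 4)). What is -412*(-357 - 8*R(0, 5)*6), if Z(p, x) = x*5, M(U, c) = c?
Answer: -248436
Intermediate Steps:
Z(p, x) = 5*x
R(A, b) = -20 - A (R(A, b) = 3 - ((A + 3) + 5*4) = 3 - ((3 + A) + 20) = 3 - (23 + A) = 3 + (-23 - A) = -20 - A)
-412*(-357 - 8*R(0, 5)*6) = -412*(-357 - 8*(-20 - 1*0)*6) = -412*(-357 - 8*(-20 + 0)*6) = -412*(-357 - 8*(-20)*6) = -412*(-357 + 160*6) = -412*(-357 + 960) = -412*603 = -248436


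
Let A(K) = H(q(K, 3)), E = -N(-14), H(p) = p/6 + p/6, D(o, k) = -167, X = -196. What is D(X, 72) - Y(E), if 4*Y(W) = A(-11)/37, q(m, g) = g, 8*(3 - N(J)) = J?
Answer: -24717/148 ≈ -167.01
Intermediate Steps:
N(J) = 3 - J/8
H(p) = p/3 (H(p) = p*(⅙) + p*(⅙) = p/6 + p/6 = p/3)
E = -19/4 (E = -(3 - ⅛*(-14)) = -(3 + 7/4) = -1*19/4 = -19/4 ≈ -4.7500)
A(K) = 1 (A(K) = (⅓)*3 = 1)
Y(W) = 1/148 (Y(W) = (1/37)/4 = (1*(1/37))/4 = (¼)*(1/37) = 1/148)
D(X, 72) - Y(E) = -167 - 1*1/148 = -167 - 1/148 = -24717/148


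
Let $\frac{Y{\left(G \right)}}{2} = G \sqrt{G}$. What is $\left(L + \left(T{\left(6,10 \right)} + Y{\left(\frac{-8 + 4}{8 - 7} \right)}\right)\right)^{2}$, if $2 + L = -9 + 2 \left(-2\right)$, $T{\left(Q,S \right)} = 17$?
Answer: $-252 - 64 i \approx -252.0 - 64.0 i$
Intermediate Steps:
$L = -15$ ($L = -2 + \left(-9 + 2 \left(-2\right)\right) = -2 - 13 = -15$)
$Y{\left(G \right)} = 2 G^{\frac{3}{2}}$ ($Y{\left(G \right)} = 2 G \sqrt{G} = 2 G^{\frac{3}{2}}$)
$\left(L + \left(T{\left(6,10 \right)} + Y{\left(\frac{-8 + 4}{8 - 7} \right)}\right)\right)^{2} = \left(-15 + \left(17 + 2 \left(\frac{-8 + 4}{8 - 7}\right)^{\frac{3}{2}}\right)\right)^{2} = \left(-15 + \left(17 + 2 \left(- \frac{4}{1}\right)^{\frac{3}{2}}\right)\right)^{2} = \left(-15 + \left(17 + 2 \left(\left(-4\right) 1\right)^{\frac{3}{2}}\right)\right)^{2} = \left(-15 + \left(17 + 2 \left(-4\right)^{\frac{3}{2}}\right)\right)^{2} = \left(-15 + \left(17 + 2 \left(- 8 i\right)\right)\right)^{2} = \left(-15 + \left(17 - 16 i\right)\right)^{2} = \left(2 - 16 i\right)^{2}$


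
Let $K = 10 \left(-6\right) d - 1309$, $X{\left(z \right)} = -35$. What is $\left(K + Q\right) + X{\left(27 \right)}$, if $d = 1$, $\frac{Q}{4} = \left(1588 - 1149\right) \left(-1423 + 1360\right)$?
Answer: $-112032$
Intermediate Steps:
$Q = -110628$ ($Q = 4 \left(1588 - 1149\right) \left(-1423 + 1360\right) = 4 \cdot 439 \left(-63\right) = 4 \left(-27657\right) = -110628$)
$K = -1369$ ($K = 10 \left(-6\right) 1 - 1309 = \left(-60\right) 1 - 1309 = -60 - 1309 = -1369$)
$\left(K + Q\right) + X{\left(27 \right)} = \left(-1369 - 110628\right) - 35 = -111997 - 35 = -112032$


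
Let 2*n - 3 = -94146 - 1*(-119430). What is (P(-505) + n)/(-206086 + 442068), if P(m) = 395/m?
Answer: 2553829/47668364 ≈ 0.053575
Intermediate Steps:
n = 25287/2 (n = 3/2 + (-94146 - 1*(-119430))/2 = 3/2 + (-94146 + 119430)/2 = 3/2 + (½)*25284 = 3/2 + 12642 = 25287/2 ≈ 12644.)
(P(-505) + n)/(-206086 + 442068) = (395/(-505) + 25287/2)/(-206086 + 442068) = (395*(-1/505) + 25287/2)/235982 = (-79/101 + 25287/2)*(1/235982) = (2553829/202)*(1/235982) = 2553829/47668364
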